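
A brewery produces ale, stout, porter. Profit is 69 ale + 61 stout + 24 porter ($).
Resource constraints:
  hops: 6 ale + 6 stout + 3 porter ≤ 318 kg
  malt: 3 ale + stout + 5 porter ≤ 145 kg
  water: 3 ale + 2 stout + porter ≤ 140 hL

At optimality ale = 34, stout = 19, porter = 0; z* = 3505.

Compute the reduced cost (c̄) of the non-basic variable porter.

-6.5

Check each constraint at x*: hops 318/318 (tight); malt 121/145 (slack 24); water 140/140 (tight).
Slack constraints have shadow price 0 (complementary slackness).
From A_Bᵀ y = c: 6·y_hops + 3·y_water = 69; 6·y_hops + 2·y_water = 61.
Solving: y_hops = 7.5, y_water = 8.
Reduced cost of porter: c₃ − yᵀa₃ = 24 − (7.5·3 + 8·1) = 24 − 30.5 = -6.5.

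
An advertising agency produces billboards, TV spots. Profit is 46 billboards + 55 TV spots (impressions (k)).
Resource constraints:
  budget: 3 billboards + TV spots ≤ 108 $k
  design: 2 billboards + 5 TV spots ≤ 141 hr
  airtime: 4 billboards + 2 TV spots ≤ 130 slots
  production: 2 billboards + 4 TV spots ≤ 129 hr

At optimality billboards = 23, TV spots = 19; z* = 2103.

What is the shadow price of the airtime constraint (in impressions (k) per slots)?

At the optimum: budget uses 88 of 108 (slack = 20); design uses 141 of 141 (binding); airtime uses 130 of 130 (binding); production uses 122 of 129 (slack = 7).
Slack constraints have shadow price 0 (complementary slackness).
The binding rows give the dual system: 2·y_design + 4·y_airtime = 46 and 5·y_design + 2·y_airtime = 55.
→ y_design = 8 and y_airtime = 7.5.
Shadow price of airtime = 7.5.

7.5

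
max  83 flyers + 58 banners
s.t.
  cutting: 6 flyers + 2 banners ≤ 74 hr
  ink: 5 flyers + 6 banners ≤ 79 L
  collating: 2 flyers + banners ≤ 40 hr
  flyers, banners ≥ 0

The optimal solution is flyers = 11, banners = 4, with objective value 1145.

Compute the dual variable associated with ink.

7

At the optimum: cutting uses 74 of 74 (binding); ink uses 79 of 79 (binding); collating uses 26 of 40 (slack = 14).
Since collating is not tight, its dual is 0.
The binding rows give the dual system: 6·y_cutting + 5·y_ink = 83 and 2·y_cutting + 6·y_ink = 58.
This yields shadow prices y_cutting = 8, y_ink = 7.
Shadow price of ink = 7.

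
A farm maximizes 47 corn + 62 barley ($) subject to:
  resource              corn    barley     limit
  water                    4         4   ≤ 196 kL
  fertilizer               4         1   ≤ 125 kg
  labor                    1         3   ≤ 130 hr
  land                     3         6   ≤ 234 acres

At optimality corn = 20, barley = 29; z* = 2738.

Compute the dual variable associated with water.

8

At the optimum: water uses 196 of 196 (binding); fertilizer uses 109 of 125 (slack = 16); labor uses 107 of 130 (slack = 23); land uses 234 of 234 (binding).
Slack constraints have shadow price 0 (complementary slackness).
From A_Bᵀ y = c: 4·y_water + 3·y_land = 47; 4·y_water + 6·y_land = 62.
→ y_water = 8 and y_land = 5.
Shadow price of water = 8.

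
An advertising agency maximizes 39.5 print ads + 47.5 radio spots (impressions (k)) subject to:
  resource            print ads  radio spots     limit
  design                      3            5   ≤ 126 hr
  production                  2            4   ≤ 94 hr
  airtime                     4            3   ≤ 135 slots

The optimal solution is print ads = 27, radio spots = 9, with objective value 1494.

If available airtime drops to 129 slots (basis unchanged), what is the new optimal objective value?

At the optimum: design uses 126 of 126 (binding); production uses 90 of 94 (slack = 4); airtime uses 135 of 135 (binding).
Since production is not tight, its dual is 0.
Dual feasibility on the basic columns requires 3·y_design + 4·y_airtime = 39.5, 5·y_design + 3·y_airtime = 47.5.
→ y_design = 6.5 and y_airtime = 5.
Δz = y_airtime·Δb = 5 × (-6) = -30, so new z* = 1494 − 30 = 1464.

1464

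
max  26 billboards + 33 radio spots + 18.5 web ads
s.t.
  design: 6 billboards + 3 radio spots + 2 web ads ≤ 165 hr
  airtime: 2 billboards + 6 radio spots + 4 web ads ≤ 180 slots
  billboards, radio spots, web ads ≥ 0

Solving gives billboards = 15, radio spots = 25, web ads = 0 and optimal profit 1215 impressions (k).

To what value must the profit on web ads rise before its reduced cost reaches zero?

22

At the optimum: design uses 165 of 165 (binding); airtime uses 180 of 180 (binding).
The binding rows give the dual system: 6·y_design + 2·y_airtime = 26 and 3·y_design + 6·y_airtime = 33.
→ y_design = 3 and y_airtime = 4.
web ads enters the basis when its profit ≥ yᵀa₃ = 3·2 + 4·4 = 22.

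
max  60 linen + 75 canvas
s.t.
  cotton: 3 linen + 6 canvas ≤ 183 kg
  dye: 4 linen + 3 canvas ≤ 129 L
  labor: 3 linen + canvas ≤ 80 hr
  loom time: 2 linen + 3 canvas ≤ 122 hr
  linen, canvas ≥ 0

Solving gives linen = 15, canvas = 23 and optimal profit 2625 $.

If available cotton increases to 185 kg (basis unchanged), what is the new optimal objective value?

2641

Check each constraint at x*: cotton 183/183 (tight); dye 129/129 (tight); labor 68/80 (slack 12); loom time 99/122 (slack 23).
By complementary slackness, y = 0 for the non-binding constraints.
From A_Bᵀ y = c: 3·y_cotton + 4·y_dye = 60; 6·y_cotton + 3·y_dye = 75.
→ y_cotton = 8 and y_dye = 9.
Δz = y_cotton·Δb = 8 × (2) = 16, so new z* = 2625 + 16 = 2641.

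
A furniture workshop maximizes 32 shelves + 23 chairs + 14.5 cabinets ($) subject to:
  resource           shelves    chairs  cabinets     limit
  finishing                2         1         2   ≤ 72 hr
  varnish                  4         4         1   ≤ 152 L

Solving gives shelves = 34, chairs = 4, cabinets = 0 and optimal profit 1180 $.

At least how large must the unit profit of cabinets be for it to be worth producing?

21.5

Both finishing and varnish are binding at x*.
Dual feasibility on the basic columns requires 2·y_finishing + 4·y_varnish = 32, 1·y_finishing + 4·y_varnish = 23.
Solving: y_finishing = 9, y_varnish = 3.5.
cabinets enters the basis when its profit ≥ yᵀa₃ = 9·2 + 3.5·1 = 21.5.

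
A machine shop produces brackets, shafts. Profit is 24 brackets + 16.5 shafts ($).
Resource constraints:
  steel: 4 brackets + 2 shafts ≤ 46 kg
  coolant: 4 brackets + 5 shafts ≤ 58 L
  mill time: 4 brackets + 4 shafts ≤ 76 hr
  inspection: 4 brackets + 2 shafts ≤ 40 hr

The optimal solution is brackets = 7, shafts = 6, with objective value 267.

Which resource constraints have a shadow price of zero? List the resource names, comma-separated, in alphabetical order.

mill time, steel

steel: 40/46 (slack 6)
coolant: 58/58 (binding)
mill time: 52/76 (slack 24)
inspection: 40/40 (binding)
By complementary slackness, a constraint with positive slack has shadow price 0 → mill time, steel.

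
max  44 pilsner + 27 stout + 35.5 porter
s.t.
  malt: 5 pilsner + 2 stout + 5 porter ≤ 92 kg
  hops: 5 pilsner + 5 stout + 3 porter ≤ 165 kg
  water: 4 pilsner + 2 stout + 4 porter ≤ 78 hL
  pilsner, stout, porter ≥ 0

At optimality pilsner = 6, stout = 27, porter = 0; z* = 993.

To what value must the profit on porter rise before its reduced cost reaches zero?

Check each constraint at x*: malt 84/92 (slack 8); hops 165/165 (tight); water 78/78 (tight).
Slack constraints have shadow price 0 (complementary slackness).
From A_Bᵀ y = c: 5·y_hops + 4·y_water = 44; 5·y_hops + 2·y_water = 27.
→ y_hops = 2 and y_water = 8.5.
porter enters the basis when its profit ≥ yᵀa₃ = 2·3 + 8.5·4 = 40.

40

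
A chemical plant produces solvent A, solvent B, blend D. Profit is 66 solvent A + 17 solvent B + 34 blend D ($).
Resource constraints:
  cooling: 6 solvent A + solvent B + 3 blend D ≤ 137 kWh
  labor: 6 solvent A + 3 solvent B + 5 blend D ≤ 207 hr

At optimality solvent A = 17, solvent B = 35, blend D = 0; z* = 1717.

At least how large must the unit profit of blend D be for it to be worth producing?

39

At the optimum: cooling uses 137 of 137 (binding); labor uses 207 of 207 (binding).
The binding rows give the dual system: 6·y_cooling + 6·y_labor = 66 and 1·y_cooling + 3·y_labor = 17.
This yields shadow prices y_cooling = 8, y_labor = 3.
blend D enters the basis when its profit ≥ yᵀa₃ = 8·3 + 3·5 = 39.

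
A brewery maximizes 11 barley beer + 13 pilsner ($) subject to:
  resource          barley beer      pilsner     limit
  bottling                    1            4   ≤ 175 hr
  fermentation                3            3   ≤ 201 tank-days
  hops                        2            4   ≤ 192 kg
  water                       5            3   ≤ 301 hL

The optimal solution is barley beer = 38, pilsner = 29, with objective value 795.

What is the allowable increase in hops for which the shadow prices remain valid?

Binding constraints: fermentation, hops. The basis is B = [[3,3],[2,4]] with det 6.
Per unit increase in hops, x* moves by d = (-0.5, 0.5).
The basis stays optimal until bottling becomes binding; allowable increase = 14 kg.

14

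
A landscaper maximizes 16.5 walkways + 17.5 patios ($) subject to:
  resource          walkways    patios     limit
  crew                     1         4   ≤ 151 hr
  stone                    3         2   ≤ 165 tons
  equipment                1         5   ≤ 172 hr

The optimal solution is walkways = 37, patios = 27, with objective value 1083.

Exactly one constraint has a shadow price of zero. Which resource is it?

crew: 145/151 (slack 6)
stone: 165/165 (binding)
equipment: 172/172 (binding)
By complementary slackness, a constraint with positive slack has shadow price 0 → crew.

crew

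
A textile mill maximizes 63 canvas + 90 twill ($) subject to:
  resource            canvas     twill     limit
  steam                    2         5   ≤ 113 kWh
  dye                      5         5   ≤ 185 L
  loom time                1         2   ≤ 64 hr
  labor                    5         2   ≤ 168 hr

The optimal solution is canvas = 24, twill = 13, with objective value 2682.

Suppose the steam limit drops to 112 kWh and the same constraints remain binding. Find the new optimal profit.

At the optimum: steam uses 113 of 113 (binding); dye uses 185 of 185 (binding); loom time uses 50 of 64 (slack = 14); labor uses 146 of 168 (slack = 22).
By complementary slackness, y = 0 for the non-binding constraints.
Dual feasibility on the basic columns requires 2·y_steam + 5·y_dye = 63, 5·y_steam + 5·y_dye = 90.
This yields shadow prices y_steam = 9, y_dye = 9.
Δz = y_steam·Δb = 9 × (-1) = -9, so new z* = 2682 − 9 = 2673.

2673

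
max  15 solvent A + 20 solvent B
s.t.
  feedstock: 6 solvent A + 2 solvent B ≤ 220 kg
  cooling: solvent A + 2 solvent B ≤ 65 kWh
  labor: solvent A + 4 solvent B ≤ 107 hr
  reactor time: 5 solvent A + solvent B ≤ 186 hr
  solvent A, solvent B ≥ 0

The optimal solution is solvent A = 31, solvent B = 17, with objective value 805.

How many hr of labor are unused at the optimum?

8

labor used = 1·31 + 4·17 = 99; slack = 107 − 99 = 8.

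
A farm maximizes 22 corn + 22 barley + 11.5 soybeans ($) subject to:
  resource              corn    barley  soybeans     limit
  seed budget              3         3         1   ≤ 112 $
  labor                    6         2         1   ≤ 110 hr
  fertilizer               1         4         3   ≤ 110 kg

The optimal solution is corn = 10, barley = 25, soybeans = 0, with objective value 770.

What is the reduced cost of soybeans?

At the optimum: seed budget uses 105 of 112 (slack = 7); labor uses 110 of 110 (binding); fertilizer uses 110 of 110 (binding).
By complementary slackness, y = 0 for the non-binding constraint.
The binding rows give the dual system: 6·y_labor + 1·y_fertilizer = 22 and 2·y_labor + 4·y_fertilizer = 22.
This yields shadow prices y_labor = 3, y_fertilizer = 4.
Reduced cost of soybeans: c₃ − yᵀa₃ = 11.5 − (3·1 + 4·3) = 11.5 − 15 = -3.5.

-3.5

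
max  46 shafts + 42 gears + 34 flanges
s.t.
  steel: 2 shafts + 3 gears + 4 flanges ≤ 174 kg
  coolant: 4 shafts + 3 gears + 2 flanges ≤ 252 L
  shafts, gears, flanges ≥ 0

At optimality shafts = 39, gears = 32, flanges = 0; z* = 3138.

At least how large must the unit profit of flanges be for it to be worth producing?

38

Both steel and coolant are binding at x*.
Dual feasibility on the basic columns requires 2·y_steel + 4·y_coolant = 46, 3·y_steel + 3·y_coolant = 42.
→ y_steel = 5 and y_coolant = 9.
flanges enters the basis when its profit ≥ yᵀa₃ = 5·4 + 9·2 = 38.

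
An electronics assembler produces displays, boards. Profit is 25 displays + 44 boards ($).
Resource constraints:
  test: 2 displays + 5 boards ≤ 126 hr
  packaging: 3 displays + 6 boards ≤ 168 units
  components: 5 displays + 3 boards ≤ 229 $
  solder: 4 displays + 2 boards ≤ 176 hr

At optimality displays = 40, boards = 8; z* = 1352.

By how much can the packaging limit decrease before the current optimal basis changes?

36

Binding constraints: packaging, solder. The basis is B = [[3,6],[4,2]] with det -18.
Per unit decrease in packaging, x* moves by d = (0.1111, -0.2222).
The basis stays optimal until boards reaches 0; allowable decrease = 36 units.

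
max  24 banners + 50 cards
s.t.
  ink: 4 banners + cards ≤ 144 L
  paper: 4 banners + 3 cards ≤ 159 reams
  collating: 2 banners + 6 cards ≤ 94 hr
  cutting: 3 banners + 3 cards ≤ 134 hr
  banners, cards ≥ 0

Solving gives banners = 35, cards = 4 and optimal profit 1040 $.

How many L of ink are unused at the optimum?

ink used = 4·35 + 1·4 = 144; slack = 144 − 144 = 0.

0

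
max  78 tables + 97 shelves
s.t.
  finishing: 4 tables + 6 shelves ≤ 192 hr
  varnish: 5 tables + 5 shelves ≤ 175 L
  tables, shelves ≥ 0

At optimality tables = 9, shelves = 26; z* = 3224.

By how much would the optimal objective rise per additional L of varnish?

Both finishing and varnish are binding at x*.
Dual feasibility on the basic columns requires 4·y_finishing + 5·y_varnish = 78, 6·y_finishing + 5·y_varnish = 97.
Solving: y_finishing = 9.5, y_varnish = 8.
Shadow price of varnish = 8.

8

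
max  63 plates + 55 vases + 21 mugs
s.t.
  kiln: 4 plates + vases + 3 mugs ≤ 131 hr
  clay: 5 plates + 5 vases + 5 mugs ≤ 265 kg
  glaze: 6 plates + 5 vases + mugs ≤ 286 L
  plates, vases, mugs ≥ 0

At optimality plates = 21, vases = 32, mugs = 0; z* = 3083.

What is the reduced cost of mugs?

-2

At the optimum: kiln uses 116 of 131 (slack = 15); clay uses 265 of 265 (binding); glaze uses 286 of 286 (binding).
Slack constraints have shadow price 0 (complementary slackness).
Dual feasibility on the basic columns requires 5·y_clay + 6·y_glaze = 63, 5·y_clay + 5·y_glaze = 55.
→ y_clay = 3 and y_glaze = 8.
Reduced cost of mugs: c₃ − yᵀa₃ = 21 − (3·5 + 8·1) = 21 − 23 = -2.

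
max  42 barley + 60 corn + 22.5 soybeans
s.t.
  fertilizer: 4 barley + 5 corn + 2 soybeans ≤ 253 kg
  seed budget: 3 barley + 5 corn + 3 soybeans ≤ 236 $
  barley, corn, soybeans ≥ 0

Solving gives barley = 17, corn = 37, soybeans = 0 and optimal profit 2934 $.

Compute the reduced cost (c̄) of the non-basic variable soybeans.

-7.5

Both fertilizer and seed budget are binding at x*.
From A_Bᵀ y = c: 4·y_fertilizer + 3·y_seed budget = 42; 5·y_fertilizer + 5·y_seed budget = 60.
This yields shadow prices y_fertilizer = 6, y_seed budget = 6.
Reduced cost of soybeans: c₃ − yᵀa₃ = 22.5 − (6·2 + 6·3) = 22.5 − 30 = -7.5.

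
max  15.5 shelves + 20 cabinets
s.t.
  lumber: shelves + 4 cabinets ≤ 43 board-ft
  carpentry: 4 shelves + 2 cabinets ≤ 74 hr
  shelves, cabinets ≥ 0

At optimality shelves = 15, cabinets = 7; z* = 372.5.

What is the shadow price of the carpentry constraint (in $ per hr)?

3

At the optimum: lumber uses 43 of 43 (binding); carpentry uses 74 of 74 (binding).
The binding rows give the dual system: 1·y_lumber + 4·y_carpentry = 15.5 and 4·y_lumber + 2·y_carpentry = 20.
This yields shadow prices y_lumber = 3.5, y_carpentry = 3.
Shadow price of carpentry = 3.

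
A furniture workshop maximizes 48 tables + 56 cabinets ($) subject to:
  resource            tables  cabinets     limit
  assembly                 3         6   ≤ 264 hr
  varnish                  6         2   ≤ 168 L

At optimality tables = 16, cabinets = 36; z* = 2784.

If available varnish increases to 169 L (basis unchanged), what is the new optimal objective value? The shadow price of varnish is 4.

2788

Δb = 1, so new z* = 2784 + (4)·(1) = 2784 + 4 = 2788.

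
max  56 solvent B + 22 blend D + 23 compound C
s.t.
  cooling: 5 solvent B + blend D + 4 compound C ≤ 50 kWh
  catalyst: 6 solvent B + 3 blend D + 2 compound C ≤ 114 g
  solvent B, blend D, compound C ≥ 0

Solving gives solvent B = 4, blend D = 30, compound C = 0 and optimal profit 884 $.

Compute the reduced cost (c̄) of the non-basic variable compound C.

Both cooling and catalyst are binding at x*.
Dual feasibility on the basic columns requires 5·y_cooling + 6·y_catalyst = 56, 1·y_cooling + 3·y_catalyst = 22.
→ y_cooling = 4 and y_catalyst = 6.
Reduced cost of compound C: c₃ − yᵀa₃ = 23 − (4·4 + 6·2) = 23 − 28 = -5.

-5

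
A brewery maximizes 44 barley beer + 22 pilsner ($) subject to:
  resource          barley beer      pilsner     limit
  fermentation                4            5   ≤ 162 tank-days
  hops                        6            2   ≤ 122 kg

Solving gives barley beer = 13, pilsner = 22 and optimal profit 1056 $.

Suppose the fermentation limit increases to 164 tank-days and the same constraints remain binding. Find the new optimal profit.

1060

Both fermentation and hops are binding at x*.
From A_Bᵀ y = c: 4·y_fermentation + 6·y_hops = 44; 5·y_fermentation + 2·y_hops = 22.
→ y_fermentation = 2 and y_hops = 6.
Δz = y_fermentation·Δb = 2 × (2) = 4, so new z* = 1056 + 4 = 1060.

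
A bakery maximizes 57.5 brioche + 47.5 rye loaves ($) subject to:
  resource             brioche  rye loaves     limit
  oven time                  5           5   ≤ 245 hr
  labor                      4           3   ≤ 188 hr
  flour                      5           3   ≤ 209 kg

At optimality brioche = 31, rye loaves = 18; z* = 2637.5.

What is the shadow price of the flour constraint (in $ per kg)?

5

Binding: oven time and flour. Non-binding: labor (10 unused).
By complementary slackness, y = 0 for the non-binding constraint.
From A_Bᵀ y = c: 5·y_oven time + 5·y_flour = 57.5; 5·y_oven time + 3·y_flour = 47.5.
→ y_oven time = 6.5 and y_flour = 5.
Shadow price of flour = 5.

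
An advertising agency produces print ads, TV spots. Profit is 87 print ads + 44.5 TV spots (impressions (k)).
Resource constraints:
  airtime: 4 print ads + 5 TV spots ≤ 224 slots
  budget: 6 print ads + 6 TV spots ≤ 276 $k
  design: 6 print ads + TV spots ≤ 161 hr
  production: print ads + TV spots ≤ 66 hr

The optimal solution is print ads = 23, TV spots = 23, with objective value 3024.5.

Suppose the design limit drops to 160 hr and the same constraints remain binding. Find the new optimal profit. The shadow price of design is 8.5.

3016

Δb = -1, so new z* = 3024.5 + (8.5)·(-1) = 3024.5 − 8.5 = 3016.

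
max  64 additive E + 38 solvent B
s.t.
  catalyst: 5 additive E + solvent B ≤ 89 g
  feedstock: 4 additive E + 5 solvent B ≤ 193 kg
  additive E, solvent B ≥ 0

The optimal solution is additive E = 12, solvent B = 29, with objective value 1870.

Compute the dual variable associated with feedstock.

6

Check each constraint at x*: catalyst 89/89 (tight); feedstock 193/193 (tight).
Dual feasibility on the basic columns requires 5·y_catalyst + 4·y_feedstock = 64, 1·y_catalyst + 5·y_feedstock = 38.
→ y_catalyst = 8 and y_feedstock = 6.
Shadow price of feedstock = 6.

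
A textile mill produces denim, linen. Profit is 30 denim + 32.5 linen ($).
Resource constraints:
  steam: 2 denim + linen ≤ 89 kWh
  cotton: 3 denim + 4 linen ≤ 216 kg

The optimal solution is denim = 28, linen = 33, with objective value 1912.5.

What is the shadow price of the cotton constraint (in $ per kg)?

7

At the optimum: steam uses 89 of 89 (binding); cotton uses 216 of 216 (binding).
The binding rows give the dual system: 2·y_steam + 3·y_cotton = 30 and 1·y_steam + 4·y_cotton = 32.5.
→ y_steam = 4.5 and y_cotton = 7.
Shadow price of cotton = 7.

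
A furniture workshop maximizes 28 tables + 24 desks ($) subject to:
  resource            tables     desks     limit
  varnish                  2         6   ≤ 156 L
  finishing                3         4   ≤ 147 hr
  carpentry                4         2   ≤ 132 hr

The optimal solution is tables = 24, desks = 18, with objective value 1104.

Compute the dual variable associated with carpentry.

6

Binding: varnish and carpentry. Non-binding: finishing (3 unused).
Since finishing is not tight, its dual is 0.
Dual feasibility on the basic columns requires 2·y_varnish + 4·y_carpentry = 28, 6·y_varnish + 2·y_carpentry = 24.
Solving: y_varnish = 2, y_carpentry = 6.
Shadow price of carpentry = 6.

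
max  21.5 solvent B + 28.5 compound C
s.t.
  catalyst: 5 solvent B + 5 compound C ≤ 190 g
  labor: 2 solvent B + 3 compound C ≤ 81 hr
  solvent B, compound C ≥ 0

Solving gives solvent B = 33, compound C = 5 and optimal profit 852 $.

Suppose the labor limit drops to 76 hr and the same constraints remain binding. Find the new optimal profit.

Both catalyst and labor are binding at x*.
From A_Bᵀ y = c: 5·y_catalyst + 2·y_labor = 21.5; 5·y_catalyst + 3·y_labor = 28.5.
→ y_catalyst = 1.5 and y_labor = 7.
Δz = y_labor·Δb = 7 × (-5) = -35, so new z* = 852 − 35 = 817.

817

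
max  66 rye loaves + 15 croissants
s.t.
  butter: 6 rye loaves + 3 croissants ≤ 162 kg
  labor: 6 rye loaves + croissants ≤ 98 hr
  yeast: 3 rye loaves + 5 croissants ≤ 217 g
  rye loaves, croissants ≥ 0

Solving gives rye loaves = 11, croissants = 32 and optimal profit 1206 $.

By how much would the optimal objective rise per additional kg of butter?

At the optimum: butter uses 162 of 162 (binding); labor uses 98 of 98 (binding); yeast uses 193 of 217 (slack = 24).
Slack constraints have shadow price 0 (complementary slackness).
The binding rows give the dual system: 6·y_butter + 6·y_labor = 66 and 3·y_butter + 1·y_labor = 15.
This yields shadow prices y_butter = 2, y_labor = 9.
Shadow price of butter = 2.

2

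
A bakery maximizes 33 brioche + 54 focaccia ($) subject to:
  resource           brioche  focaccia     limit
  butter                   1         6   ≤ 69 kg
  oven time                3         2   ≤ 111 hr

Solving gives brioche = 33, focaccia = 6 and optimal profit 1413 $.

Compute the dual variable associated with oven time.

Both butter and oven time are binding at x*.
The binding rows give the dual system: 1·y_butter + 3·y_oven time = 33 and 6·y_butter + 2·y_oven time = 54.
This yields shadow prices y_butter = 6, y_oven time = 9.
Shadow price of oven time = 9.

9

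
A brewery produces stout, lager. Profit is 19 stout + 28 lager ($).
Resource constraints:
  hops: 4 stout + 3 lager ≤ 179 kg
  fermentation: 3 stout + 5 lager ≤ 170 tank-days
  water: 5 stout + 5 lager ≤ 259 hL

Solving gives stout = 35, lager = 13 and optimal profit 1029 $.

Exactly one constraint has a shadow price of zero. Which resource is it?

hops: 179/179 (binding)
fermentation: 170/170 (binding)
water: 240/259 (slack 19)
By complementary slackness, a constraint with positive slack has shadow price 0 → water.

water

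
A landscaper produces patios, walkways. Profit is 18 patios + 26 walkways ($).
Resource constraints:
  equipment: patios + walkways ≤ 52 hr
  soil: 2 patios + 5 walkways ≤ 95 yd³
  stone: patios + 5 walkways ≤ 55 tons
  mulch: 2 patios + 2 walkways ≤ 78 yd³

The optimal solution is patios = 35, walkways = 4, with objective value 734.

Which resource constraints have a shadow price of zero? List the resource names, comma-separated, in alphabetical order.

equipment: 39/52 (slack 13)
soil: 90/95 (slack 5)
stone: 55/55 (binding)
mulch: 78/78 (binding)
By complementary slackness, a constraint with positive slack has shadow price 0 → equipment, soil.

equipment, soil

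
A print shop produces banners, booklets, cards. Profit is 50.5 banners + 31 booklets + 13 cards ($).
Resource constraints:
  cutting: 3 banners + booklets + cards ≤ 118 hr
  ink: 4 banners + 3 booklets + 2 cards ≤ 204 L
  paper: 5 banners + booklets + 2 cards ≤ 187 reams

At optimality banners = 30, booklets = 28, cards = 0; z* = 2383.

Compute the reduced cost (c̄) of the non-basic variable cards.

-9.5

At the optimum: cutting uses 118 of 118 (binding); ink uses 204 of 204 (binding); paper uses 178 of 187 (slack = 9).
Since paper is not tight, its dual is 0.
The binding rows give the dual system: 3·y_cutting + 4·y_ink = 50.5 and 1·y_cutting + 3·y_ink = 31.
Solving: y_cutting = 5.5, y_ink = 8.5.
Reduced cost of cards: c₃ − yᵀa₃ = 13 − (5.5·1 + 8.5·2) = 13 − 22.5 = -9.5.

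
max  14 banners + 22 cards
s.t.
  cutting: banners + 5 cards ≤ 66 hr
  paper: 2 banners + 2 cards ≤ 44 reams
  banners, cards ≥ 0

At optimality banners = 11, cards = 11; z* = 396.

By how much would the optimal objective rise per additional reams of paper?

Check each constraint at x*: cutting 66/66 (tight); paper 44/44 (tight).
From A_Bᵀ y = c: 1·y_cutting + 2·y_paper = 14; 5·y_cutting + 2·y_paper = 22.
This yields shadow prices y_cutting = 2, y_paper = 6.
Shadow price of paper = 6.

6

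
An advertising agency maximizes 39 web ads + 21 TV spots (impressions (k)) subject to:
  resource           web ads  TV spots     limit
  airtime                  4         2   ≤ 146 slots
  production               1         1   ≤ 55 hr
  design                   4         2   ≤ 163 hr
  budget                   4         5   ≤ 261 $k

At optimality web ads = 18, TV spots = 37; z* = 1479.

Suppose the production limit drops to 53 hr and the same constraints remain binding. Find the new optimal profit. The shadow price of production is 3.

1473

Δb = -2, so new z* = 1479 + (3)·(-2) = 1479 − 6 = 1473.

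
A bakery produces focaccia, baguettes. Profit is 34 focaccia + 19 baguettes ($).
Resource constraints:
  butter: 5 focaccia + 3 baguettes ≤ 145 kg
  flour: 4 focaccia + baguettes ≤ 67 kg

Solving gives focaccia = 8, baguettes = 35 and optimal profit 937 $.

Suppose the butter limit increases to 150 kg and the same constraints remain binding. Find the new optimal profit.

Check each constraint at x*: butter 145/145 (tight); flour 67/67 (tight).
Dual feasibility on the basic columns requires 5·y_butter + 4·y_flour = 34, 3·y_butter + 1·y_flour = 19.
This yields shadow prices y_butter = 6, y_flour = 1.
Δz = y_butter·Δb = 6 × (5) = 30, so new z* = 937 + 30 = 967.

967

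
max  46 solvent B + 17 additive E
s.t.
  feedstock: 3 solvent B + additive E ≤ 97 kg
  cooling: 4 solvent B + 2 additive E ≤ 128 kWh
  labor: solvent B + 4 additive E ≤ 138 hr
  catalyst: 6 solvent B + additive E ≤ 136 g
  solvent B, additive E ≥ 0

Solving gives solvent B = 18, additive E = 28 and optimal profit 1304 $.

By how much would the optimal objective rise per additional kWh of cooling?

Binding: cooling and catalyst. Non-binding: feedstock (15 unused), labor (8 unused).
By complementary slackness, y = 0 for the non-binding constraints.
The binding rows give the dual system: 4·y_cooling + 6·y_catalyst = 46 and 2·y_cooling + 1·y_catalyst = 17.
This yields shadow prices y_cooling = 7, y_catalyst = 3.
Shadow price of cooling = 7.

7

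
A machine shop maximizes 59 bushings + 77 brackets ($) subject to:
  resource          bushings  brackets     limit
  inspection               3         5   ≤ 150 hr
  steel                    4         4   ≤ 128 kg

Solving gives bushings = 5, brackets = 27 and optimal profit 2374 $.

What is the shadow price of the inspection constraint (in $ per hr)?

At the optimum: inspection uses 150 of 150 (binding); steel uses 128 of 128 (binding).
The binding rows give the dual system: 3·y_inspection + 4·y_steel = 59 and 5·y_inspection + 4·y_steel = 77.
This yields shadow prices y_inspection = 9, y_steel = 8.
Shadow price of inspection = 9.

9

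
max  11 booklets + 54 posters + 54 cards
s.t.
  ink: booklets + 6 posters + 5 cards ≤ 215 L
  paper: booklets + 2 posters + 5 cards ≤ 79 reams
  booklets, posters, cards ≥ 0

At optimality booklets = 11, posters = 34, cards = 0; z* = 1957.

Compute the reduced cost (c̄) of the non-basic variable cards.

-1

Both ink and paper are binding at x*.
The binding rows give the dual system: 1·y_ink + 1·y_paper = 11 and 6·y_ink + 2·y_paper = 54.
Solving: y_ink = 8, y_paper = 3.
Reduced cost of cards: c₃ − yᵀa₃ = 54 − (8·5 + 3·5) = 54 − 55 = -1.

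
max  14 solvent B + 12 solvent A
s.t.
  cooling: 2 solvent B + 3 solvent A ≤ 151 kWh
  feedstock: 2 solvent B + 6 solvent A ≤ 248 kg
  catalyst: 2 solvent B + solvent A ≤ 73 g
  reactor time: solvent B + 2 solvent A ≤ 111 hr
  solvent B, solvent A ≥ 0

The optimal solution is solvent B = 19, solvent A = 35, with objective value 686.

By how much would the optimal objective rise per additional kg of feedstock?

1

Binding: feedstock and catalyst. Non-binding: cooling (8 unused), reactor time (22 unused).
Slack constraints have shadow price 0 (complementary slackness).
Dual feasibility on the basic columns requires 2·y_feedstock + 2·y_catalyst = 14, 6·y_feedstock + 1·y_catalyst = 12.
→ y_feedstock = 1 and y_catalyst = 6.
Shadow price of feedstock = 1.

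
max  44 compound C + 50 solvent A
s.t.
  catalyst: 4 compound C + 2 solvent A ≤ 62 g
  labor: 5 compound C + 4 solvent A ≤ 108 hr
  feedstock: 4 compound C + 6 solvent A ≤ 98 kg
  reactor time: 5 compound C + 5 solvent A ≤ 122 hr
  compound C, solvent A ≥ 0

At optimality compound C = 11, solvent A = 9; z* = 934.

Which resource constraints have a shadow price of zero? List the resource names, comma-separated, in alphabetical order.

catalyst: 62/62 (binding)
labor: 91/108 (slack 17)
feedstock: 98/98 (binding)
reactor time: 100/122 (slack 22)
By complementary slackness, a constraint with positive slack has shadow price 0 → labor, reactor time.

labor, reactor time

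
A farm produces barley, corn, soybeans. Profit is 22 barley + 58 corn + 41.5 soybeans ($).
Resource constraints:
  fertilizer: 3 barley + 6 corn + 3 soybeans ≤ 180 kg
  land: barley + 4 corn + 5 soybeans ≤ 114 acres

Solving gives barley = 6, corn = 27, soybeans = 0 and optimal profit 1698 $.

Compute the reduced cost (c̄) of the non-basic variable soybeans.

Check each constraint at x*: fertilizer 180/180 (tight); land 114/114 (tight).
The binding rows give the dual system: 3·y_fertilizer + 1·y_land = 22 and 6·y_fertilizer + 4·y_land = 58.
This yields shadow prices y_fertilizer = 5, y_land = 7.
Reduced cost of soybeans: c₃ − yᵀa₃ = 41.5 − (5·3 + 7·5) = 41.5 − 50 = -8.5.

-8.5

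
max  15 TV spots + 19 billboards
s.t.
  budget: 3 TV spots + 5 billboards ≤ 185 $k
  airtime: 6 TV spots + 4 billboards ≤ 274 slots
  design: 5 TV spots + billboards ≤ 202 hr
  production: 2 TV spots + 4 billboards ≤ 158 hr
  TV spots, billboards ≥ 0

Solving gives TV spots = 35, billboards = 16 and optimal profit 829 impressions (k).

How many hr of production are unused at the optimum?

24

production used = 2·35 + 4·16 = 134; slack = 158 − 134 = 24.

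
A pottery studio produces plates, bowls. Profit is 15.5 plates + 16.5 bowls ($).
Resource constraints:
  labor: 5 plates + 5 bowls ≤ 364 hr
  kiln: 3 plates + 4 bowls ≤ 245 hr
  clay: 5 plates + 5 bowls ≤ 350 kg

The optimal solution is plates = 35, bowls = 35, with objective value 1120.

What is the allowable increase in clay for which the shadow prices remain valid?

14

Binding constraints: kiln, clay. The basis is B = [[3,4],[5,5]] with det -5.
Per unit increase in clay, x* moves by d = (0.8, -0.6).
The basis stays optimal until labor becomes binding; allowable increase = 14 kg.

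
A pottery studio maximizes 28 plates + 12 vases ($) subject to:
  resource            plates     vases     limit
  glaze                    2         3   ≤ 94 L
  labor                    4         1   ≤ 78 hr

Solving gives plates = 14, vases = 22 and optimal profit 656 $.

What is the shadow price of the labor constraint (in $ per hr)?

Check each constraint at x*: glaze 94/94 (tight); labor 78/78 (tight).
From A_Bᵀ y = c: 2·y_glaze + 4·y_labor = 28; 3·y_glaze + 1·y_labor = 12.
→ y_glaze = 2 and y_labor = 6.
Shadow price of labor = 6.

6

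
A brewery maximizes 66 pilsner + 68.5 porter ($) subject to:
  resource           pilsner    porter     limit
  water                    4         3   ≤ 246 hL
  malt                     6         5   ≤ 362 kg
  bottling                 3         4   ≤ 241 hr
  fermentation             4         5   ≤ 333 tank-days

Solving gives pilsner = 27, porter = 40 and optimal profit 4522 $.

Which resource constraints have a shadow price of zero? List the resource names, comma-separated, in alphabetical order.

fermentation, water

water: 228/246 (slack 18)
malt: 362/362 (binding)
bottling: 241/241 (binding)
fermentation: 308/333 (slack 25)
By complementary slackness, a constraint with positive slack has shadow price 0 → fermentation, water.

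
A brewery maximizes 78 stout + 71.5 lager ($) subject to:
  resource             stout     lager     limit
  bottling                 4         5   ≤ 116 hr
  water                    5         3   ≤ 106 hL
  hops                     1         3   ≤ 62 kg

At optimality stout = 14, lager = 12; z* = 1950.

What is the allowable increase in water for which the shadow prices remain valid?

Binding constraints: bottling, water. The basis is B = [[4,5],[5,3]] with det -13.
Per unit increase in water, x* moves by d = (0.3846, -0.3077).
The basis stays optimal until lager reaches 0; allowable increase = 39 hL.

39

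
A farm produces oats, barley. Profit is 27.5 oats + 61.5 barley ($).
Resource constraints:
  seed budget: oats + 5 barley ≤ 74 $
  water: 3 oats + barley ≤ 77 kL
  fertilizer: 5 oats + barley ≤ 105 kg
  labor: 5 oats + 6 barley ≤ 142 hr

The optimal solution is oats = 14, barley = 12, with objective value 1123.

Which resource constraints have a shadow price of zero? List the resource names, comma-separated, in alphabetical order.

seed budget: 74/74 (binding)
water: 54/77 (slack 23)
fertilizer: 82/105 (slack 23)
labor: 142/142 (binding)
By complementary slackness, a constraint with positive slack has shadow price 0 → fertilizer, water.

fertilizer, water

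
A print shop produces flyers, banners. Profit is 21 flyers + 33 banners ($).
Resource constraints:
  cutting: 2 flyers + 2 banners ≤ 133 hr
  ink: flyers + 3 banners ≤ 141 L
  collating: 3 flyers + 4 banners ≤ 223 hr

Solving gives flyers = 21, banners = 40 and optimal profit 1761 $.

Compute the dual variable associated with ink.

At the optimum: cutting uses 122 of 133 (slack = 11); ink uses 141 of 141 (binding); collating uses 223 of 223 (binding).
Since cutting is not tight, its dual is 0.
The binding rows give the dual system: 1·y_ink + 3·y_collating = 21 and 3·y_ink + 4·y_collating = 33.
→ y_ink = 3 and y_collating = 6.
Shadow price of ink = 3.

3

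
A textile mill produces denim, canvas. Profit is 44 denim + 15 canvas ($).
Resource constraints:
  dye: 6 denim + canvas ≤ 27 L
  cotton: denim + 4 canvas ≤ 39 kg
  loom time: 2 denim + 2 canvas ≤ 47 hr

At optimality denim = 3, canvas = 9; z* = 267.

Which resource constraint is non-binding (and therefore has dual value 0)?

dye: 27/27 (binding)
cotton: 39/39 (binding)
loom time: 24/47 (slack 23)
By complementary slackness, a constraint with positive slack has shadow price 0 → loom time.

loom time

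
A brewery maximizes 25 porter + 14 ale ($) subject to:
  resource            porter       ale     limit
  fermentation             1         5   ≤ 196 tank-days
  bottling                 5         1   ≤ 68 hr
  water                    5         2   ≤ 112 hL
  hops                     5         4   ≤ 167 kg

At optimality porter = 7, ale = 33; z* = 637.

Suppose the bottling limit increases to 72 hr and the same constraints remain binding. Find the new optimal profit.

At the optimum: fermentation uses 172 of 196 (slack = 24); bottling uses 68 of 68 (binding); water uses 101 of 112 (slack = 11); hops uses 167 of 167 (binding).
Since fermentation, water are not tight, their duals are 0.
Dual feasibility on the basic columns requires 5·y_bottling + 5·y_hops = 25, 1·y_bottling + 4·y_hops = 14.
Solving: y_bottling = 2, y_hops = 3.
Δz = y_bottling·Δb = 2 × (4) = 8, so new z* = 637 + 8 = 645.

645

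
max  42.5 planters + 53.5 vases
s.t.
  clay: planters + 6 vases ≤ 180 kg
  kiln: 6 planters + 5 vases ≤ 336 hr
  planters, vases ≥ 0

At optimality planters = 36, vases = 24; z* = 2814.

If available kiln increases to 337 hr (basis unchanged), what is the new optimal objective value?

2820.5

Both clay and kiln are binding at x*.
Dual feasibility on the basic columns requires 1·y_clay + 6·y_kiln = 42.5, 6·y_clay + 5·y_kiln = 53.5.
→ y_clay = 3.5 and y_kiln = 6.5.
Δz = y_kiln·Δb = 6.5 × (1) = 6.5, so new z* = 2814 + 6.5 = 2820.5.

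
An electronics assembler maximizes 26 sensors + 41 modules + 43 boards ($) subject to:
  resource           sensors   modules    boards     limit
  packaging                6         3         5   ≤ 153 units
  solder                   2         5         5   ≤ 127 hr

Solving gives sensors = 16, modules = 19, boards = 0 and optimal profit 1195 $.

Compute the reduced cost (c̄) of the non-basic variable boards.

Check each constraint at x*: packaging 153/153 (tight); solder 127/127 (tight).
The binding rows give the dual system: 6·y_packaging + 2·y_solder = 26 and 3·y_packaging + 5·y_solder = 41.
Solving: y_packaging = 2, y_solder = 7.
Reduced cost of boards: c₃ − yᵀa₃ = 43 − (2·5 + 7·5) = 43 − 45 = -2.

-2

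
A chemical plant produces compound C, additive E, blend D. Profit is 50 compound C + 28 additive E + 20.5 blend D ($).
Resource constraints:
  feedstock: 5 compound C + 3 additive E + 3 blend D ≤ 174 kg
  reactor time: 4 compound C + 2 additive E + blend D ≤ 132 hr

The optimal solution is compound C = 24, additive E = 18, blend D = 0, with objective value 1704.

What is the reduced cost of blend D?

Both feedstock and reactor time are binding at x*.
The binding rows give the dual system: 5·y_feedstock + 4·y_reactor time = 50 and 3·y_feedstock + 2·y_reactor time = 28.
→ y_feedstock = 6 and y_reactor time = 5.
Reduced cost of blend D: c₃ − yᵀa₃ = 20.5 − (6·3 + 5·1) = 20.5 − 23 = -2.5.

-2.5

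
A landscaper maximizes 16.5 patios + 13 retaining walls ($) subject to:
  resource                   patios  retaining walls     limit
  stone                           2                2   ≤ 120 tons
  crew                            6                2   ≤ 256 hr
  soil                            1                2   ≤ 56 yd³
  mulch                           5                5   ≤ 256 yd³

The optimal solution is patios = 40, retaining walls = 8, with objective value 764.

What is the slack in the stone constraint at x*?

stone used = 2·40 + 2·8 = 96; slack = 120 − 96 = 24.

24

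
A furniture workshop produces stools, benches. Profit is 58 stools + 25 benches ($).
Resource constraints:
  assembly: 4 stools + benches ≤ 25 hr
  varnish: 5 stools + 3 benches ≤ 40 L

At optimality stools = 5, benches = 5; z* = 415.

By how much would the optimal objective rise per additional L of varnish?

6

At the optimum: assembly uses 25 of 25 (binding); varnish uses 40 of 40 (binding).
Dual feasibility on the basic columns requires 4·y_assembly + 5·y_varnish = 58, 1·y_assembly + 3·y_varnish = 25.
Solving: y_assembly = 7, y_varnish = 6.
Shadow price of varnish = 6.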